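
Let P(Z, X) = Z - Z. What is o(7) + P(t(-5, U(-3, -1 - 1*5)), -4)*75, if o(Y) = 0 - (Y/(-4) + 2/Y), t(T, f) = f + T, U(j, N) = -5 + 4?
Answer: 41/28 ≈ 1.4643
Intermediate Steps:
U(j, N) = -1
t(T, f) = T + f
P(Z, X) = 0
o(Y) = -2/Y + Y/4 (o(Y) = 0 - (Y*(-¼) + 2/Y) = 0 - (-Y/4 + 2/Y) = 0 - (2/Y - Y/4) = 0 + (-2/Y + Y/4) = -2/Y + Y/4)
o(7) + P(t(-5, U(-3, -1 - 1*5)), -4)*75 = (-2/7 + (¼)*7) + 0*75 = (-2*⅐ + 7/4) + 0 = (-2/7 + 7/4) + 0 = 41/28 + 0 = 41/28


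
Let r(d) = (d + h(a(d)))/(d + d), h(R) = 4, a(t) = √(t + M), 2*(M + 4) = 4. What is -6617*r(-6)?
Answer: -6617/6 ≈ -1102.8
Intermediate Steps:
M = -2 (M = -4 + (½)*4 = -4 + 2 = -2)
a(t) = √(-2 + t) (a(t) = √(t - 2) = √(-2 + t))
r(d) = (4 + d)/(2*d) (r(d) = (d + 4)/(d + d) = (4 + d)/((2*d)) = (4 + d)*(1/(2*d)) = (4 + d)/(2*d))
-6617*r(-6) = -6617*(4 - 6)/(2*(-6)) = -6617*(-1)*(-2)/(2*6) = -6617*⅙ = -6617/6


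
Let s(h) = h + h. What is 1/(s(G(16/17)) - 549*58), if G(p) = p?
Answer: -17/541282 ≈ -3.1407e-5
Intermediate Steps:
s(h) = 2*h
1/(s(G(16/17)) - 549*58) = 1/(2*(16/17) - 549*58) = 1/(2*(16*(1/17)) - 31842) = 1/(2*(16/17) - 31842) = 1/(32/17 - 31842) = 1/(-541282/17) = -17/541282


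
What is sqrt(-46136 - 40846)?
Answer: I*sqrt(86982) ≈ 294.93*I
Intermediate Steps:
sqrt(-46136 - 40846) = sqrt(-86982) = I*sqrt(86982)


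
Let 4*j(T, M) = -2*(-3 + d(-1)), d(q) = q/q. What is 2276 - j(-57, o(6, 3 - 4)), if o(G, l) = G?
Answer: 2275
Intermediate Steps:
d(q) = 1
j(T, M) = 1 (j(T, M) = (-2*(-3 + 1))/4 = (-2*(-2))/4 = (1/4)*4 = 1)
2276 - j(-57, o(6, 3 - 4)) = 2276 - 1*1 = 2276 - 1 = 2275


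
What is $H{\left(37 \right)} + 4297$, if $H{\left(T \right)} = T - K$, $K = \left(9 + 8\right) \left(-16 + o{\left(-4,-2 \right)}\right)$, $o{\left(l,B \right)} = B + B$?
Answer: $4674$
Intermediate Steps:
$o{\left(l,B \right)} = 2 B$
$K = -340$ ($K = \left(9 + 8\right) \left(-16 + 2 \left(-2\right)\right) = 17 \left(-16 - 4\right) = 17 \left(-20\right) = -340$)
$H{\left(T \right)} = 340 + T$ ($H{\left(T \right)} = T - -340 = T + 340 = 340 + T$)
$H{\left(37 \right)} + 4297 = \left(340 + 37\right) + 4297 = 377 + 4297 = 4674$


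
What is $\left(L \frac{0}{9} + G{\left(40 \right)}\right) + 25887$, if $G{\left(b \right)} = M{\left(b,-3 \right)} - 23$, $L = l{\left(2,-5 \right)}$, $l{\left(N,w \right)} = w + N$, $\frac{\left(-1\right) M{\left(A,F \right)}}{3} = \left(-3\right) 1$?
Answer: $25873$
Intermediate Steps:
$M{\left(A,F \right)} = 9$ ($M{\left(A,F \right)} = - 3 \left(\left(-3\right) 1\right) = \left(-3\right) \left(-3\right) = 9$)
$l{\left(N,w \right)} = N + w$
$L = -3$ ($L = 2 - 5 = -3$)
$G{\left(b \right)} = -14$ ($G{\left(b \right)} = 9 - 23 = -14$)
$\left(L \frac{0}{9} + G{\left(40 \right)}\right) + 25887 = \left(- 3 \cdot \frac{0}{9} - 14\right) + 25887 = \left(- 3 \cdot 0 \cdot \frac{1}{9} - 14\right) + 25887 = \left(\left(-3\right) 0 - 14\right) + 25887 = \left(0 - 14\right) + 25887 = -14 + 25887 = 25873$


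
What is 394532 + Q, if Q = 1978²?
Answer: 4307016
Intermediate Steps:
Q = 3912484
394532 + Q = 394532 + 3912484 = 4307016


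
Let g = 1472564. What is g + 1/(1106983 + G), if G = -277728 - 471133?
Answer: 527357564809/358122 ≈ 1.4726e+6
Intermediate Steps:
G = -748861
g + 1/(1106983 + G) = 1472564 + 1/(1106983 - 748861) = 1472564 + 1/358122 = 527357564809/358122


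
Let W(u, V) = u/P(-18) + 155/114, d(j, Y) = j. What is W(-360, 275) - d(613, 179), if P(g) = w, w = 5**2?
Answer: -356843/570 ≈ -626.04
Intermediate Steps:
w = 25
P(g) = 25
W(u, V) = 155/114 + u/25 (W(u, V) = u/25 + 155/114 = 155/114 + u/25)
W(-360, 275) - d(613, 179) = (155/114 + (1/25)*(-360)) - 1*613 = (155/114 - 72/5) - 613 = -7433/570 - 613 = -356843/570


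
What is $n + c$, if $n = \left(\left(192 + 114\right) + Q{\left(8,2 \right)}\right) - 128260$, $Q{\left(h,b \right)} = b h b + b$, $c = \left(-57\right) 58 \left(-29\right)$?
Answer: $-32046$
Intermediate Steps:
$c = 95874$ ($c = \left(-3306\right) \left(-29\right) = 95874$)
$Q{\left(h,b \right)} = b + h b^{2}$ ($Q{\left(h,b \right)} = h b^{2} + b = b + h b^{2}$)
$n = -127920$ ($n = \left(\left(192 + 114\right) + 2 \left(1 + 2 \cdot 8\right)\right) - 128260 = \left(306 + 2 \left(1 + 16\right)\right) - 128260 = \left(306 + 2 \cdot 17\right) - 128260 = \left(306 + 34\right) - 128260 = 340 - 128260 = -127920$)
$n + c = -127920 + 95874 = -32046$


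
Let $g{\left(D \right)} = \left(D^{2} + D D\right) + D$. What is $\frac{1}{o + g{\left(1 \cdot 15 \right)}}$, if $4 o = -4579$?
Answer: $- \frac{4}{2719} \approx -0.0014711$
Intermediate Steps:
$o = - \frac{4579}{4}$ ($o = \frac{1}{4} \left(-4579\right) = - \frac{4579}{4} \approx -1144.8$)
$g{\left(D \right)} = D + 2 D^{2}$ ($g{\left(D \right)} = \left(D^{2} + D^{2}\right) + D = 2 D^{2} + D = D + 2 D^{2}$)
$\frac{1}{o + g{\left(1 \cdot 15 \right)}} = \frac{1}{- \frac{4579}{4} + 1 \cdot 15 \left(1 + 2 \cdot 1 \cdot 15\right)} = \frac{1}{- \frac{4579}{4} + 15 \left(1 + 2 \cdot 15\right)} = \frac{1}{- \frac{4579}{4} + 15 \left(1 + 30\right)} = \frac{1}{- \frac{4579}{4} + 15 \cdot 31} = \frac{1}{- \frac{4579}{4} + 465} = \frac{1}{- \frac{2719}{4}} = - \frac{4}{2719}$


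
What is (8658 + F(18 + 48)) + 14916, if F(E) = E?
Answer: 23640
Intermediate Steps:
(8658 + F(18 + 48)) + 14916 = (8658 + (18 + 48)) + 14916 = (8658 + 66) + 14916 = 8724 + 14916 = 23640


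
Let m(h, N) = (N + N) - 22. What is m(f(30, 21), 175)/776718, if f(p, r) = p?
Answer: 164/388359 ≈ 0.00042229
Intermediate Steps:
m(h, N) = -22 + 2*N (m(h, N) = 2*N - 22 = -22 + 2*N)
m(f(30, 21), 175)/776718 = (-22 + 2*175)/776718 = (-22 + 350)*(1/776718) = 328*(1/776718) = 164/388359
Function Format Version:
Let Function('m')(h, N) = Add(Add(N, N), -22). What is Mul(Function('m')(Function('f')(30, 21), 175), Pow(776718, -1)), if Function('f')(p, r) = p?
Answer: Rational(164, 388359) ≈ 0.00042229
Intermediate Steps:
Function('m')(h, N) = Add(-22, Mul(2, N)) (Function('m')(h, N) = Add(Mul(2, N), -22) = Add(-22, Mul(2, N)))
Mul(Function('m')(Function('f')(30, 21), 175), Pow(776718, -1)) = Mul(Add(-22, Mul(2, 175)), Pow(776718, -1)) = Mul(Add(-22, 350), Rational(1, 776718)) = Mul(328, Rational(1, 776718)) = Rational(164, 388359)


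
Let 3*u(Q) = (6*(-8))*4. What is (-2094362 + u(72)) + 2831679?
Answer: 737253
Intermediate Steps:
u(Q) = -64 (u(Q) = ((6*(-8))*4)/3 = (-48*4)/3 = (1/3)*(-192) = -64)
(-2094362 + u(72)) + 2831679 = (-2094362 - 64) + 2831679 = -2094426 + 2831679 = 737253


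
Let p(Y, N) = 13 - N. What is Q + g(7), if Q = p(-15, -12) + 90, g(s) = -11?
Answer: 104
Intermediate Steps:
Q = 115 (Q = (13 - 1*(-12)) + 90 = (13 + 12) + 90 = 25 + 90 = 115)
Q + g(7) = 115 - 11 = 104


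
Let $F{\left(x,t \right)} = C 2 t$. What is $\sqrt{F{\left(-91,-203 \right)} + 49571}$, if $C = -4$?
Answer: $\sqrt{51195} \approx 226.26$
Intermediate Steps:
$F{\left(x,t \right)} = - 8 t$ ($F{\left(x,t \right)} = \left(-4\right) 2 t = - 8 t$)
$\sqrt{F{\left(-91,-203 \right)} + 49571} = \sqrt{\left(-8\right) \left(-203\right) + 49571} = \sqrt{1624 + 49571} = \sqrt{51195}$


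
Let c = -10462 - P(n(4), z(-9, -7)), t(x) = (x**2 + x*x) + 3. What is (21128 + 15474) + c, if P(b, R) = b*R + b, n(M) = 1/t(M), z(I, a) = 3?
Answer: 914896/35 ≈ 26140.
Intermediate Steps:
t(x) = 3 + 2*x**2 (t(x) = (x**2 + x**2) + 3 = 2*x**2 + 3 = 3 + 2*x**2)
n(M) = 1/(3 + 2*M**2)
P(b, R) = b + R*b (P(b, R) = R*b + b = b + R*b)
c = -366174/35 (c = -10462 - (1 + 3)/(3 + 2*4**2) = -10462 - 4/(3 + 2*16) = -10462 - 4/(3 + 32) = -10462 - 4/35 = -366174/35 ≈ -10462.)
(21128 + 15474) + c = (21128 + 15474) - 366174/35 = 36602 - 366174/35 = 914896/35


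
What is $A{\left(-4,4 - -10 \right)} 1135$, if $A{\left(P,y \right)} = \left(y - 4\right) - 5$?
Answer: $5675$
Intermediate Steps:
$A{\left(P,y \right)} = -9 + y$ ($A{\left(P,y \right)} = \left(y - 4\right) - 5 = \left(-4 + y\right) - 5 = -9 + y$)
$A{\left(-4,4 - -10 \right)} 1135 = \left(-9 + \left(4 - -10\right)\right) 1135 = \left(-9 + \left(4 + 10\right)\right) 1135 = \left(-9 + 14\right) 1135 = 5 \cdot 1135 = 5675$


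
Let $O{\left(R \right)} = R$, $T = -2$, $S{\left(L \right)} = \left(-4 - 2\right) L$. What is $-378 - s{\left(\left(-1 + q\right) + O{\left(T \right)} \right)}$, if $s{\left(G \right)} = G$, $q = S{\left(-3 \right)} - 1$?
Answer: $-392$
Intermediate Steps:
$S{\left(L \right)} = - 6 L$
$q = 17$ ($q = \left(-6\right) \left(-3\right) - 1 = 18 - 1 = 17$)
$-378 - s{\left(\left(-1 + q\right) + O{\left(T \right)} \right)} = -378 - \left(\left(-1 + 17\right) - 2\right) = -378 - \left(16 - 2\right) = -378 - 14 = -392$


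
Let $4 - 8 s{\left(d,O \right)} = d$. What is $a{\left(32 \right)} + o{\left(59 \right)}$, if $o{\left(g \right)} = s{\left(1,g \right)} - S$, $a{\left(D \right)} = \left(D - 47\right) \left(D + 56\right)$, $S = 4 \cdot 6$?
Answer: $- \frac{10749}{8} \approx -1343.6$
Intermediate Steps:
$s{\left(d,O \right)} = \frac{1}{2} - \frac{d}{8}$
$S = 24$
$a{\left(D \right)} = \left(-47 + D\right) \left(56 + D\right)$
$o{\left(g \right)} = - \frac{189}{8}$ ($o{\left(g \right)} = \left(\frac{1}{2} - \frac{1}{8}\right) - 24 = \frac{3}{8} - 24 = - \frac{189}{8}$)
$a{\left(32 \right)} + o{\left(59 \right)} = \left(-2632 + 32^{2} + 9 \cdot 32\right) - \frac{189}{8} = \left(-2632 + 1024 + 288\right) - \frac{189}{8} = -1320 - \frac{189}{8} = - \frac{10749}{8}$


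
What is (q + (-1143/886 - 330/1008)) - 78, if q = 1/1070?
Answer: -3170078003/39816840 ≈ -79.616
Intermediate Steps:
q = 1/1070 ≈ 0.00093458
(q + (-1143/886 - 330/1008)) - 78 = (1/1070 + (-1143/886 - 330/1008)) - 78 = (1/1070 + (-1143*1/886 - 330*1/1008)) - 78 = (1/1070 + (-1143/886 - 55/168)) - 78 = (1/1070 - 120377/74424) - 78 = -64364483/39816840 - 78 = -3170078003/39816840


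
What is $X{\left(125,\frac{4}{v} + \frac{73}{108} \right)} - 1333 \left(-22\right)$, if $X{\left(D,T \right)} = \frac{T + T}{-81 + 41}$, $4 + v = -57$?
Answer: $\frac{3863989739}{131760} \approx 29326.0$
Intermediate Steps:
$v = -61$ ($v = -4 - 57 = -61$)
$X{\left(D,T \right)} = - \frac{T}{20}$ ($X{\left(D,T \right)} = \frac{2 T}{-40} = 2 T \left(- \frac{1}{40}\right) = - \frac{T}{20}$)
$X{\left(125,\frac{4}{v} + \frac{73}{108} \right)} - 1333 \left(-22\right) = - \frac{\frac{4}{-61} + \frac{73}{108}}{20} - 1333 \left(-22\right) = - \frac{4 \left(- \frac{1}{61}\right) + 73 \cdot \frac{1}{108}}{20} - -29326 = - \frac{- \frac{4}{61} + \frac{73}{108}}{20} + 29326 = \left(- \frac{1}{20}\right) \frac{4021}{6588} + 29326 = - \frac{4021}{131760} + 29326 = \frac{3863989739}{131760}$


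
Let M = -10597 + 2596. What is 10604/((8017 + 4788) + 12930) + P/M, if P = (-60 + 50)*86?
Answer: 106974704/205905735 ≈ 0.51953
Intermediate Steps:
P = -860 (P = -10*86 = -860)
M = -8001
10604/((8017 + 4788) + 12930) + P/M = 10604/((8017 + 4788) + 12930) - 860/(-8001) = 10604/(12805 + 12930) - 860*(-1/8001) = 10604/25735 + 860/8001 = 106974704/205905735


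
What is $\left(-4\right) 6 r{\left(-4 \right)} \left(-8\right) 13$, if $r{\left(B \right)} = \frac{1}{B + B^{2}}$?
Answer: $208$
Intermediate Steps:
$\left(-4\right) 6 r{\left(-4 \right)} \left(-8\right) 13 = \left(-4\right) 6 \frac{1}{\left(-4\right) \left(1 - 4\right)} \left(-8\right) 13 = - 24 \left(- \frac{1}{4 \left(-3\right)}\right) \left(-8\right) 13 = - 24 \left(\left(- \frac{1}{4}\right) \left(- \frac{1}{3}\right)\right) \left(-8\right) 13 = \left(-24\right) \frac{1}{12} \left(-8\right) 13 = \left(-2\right) \left(-8\right) 13 = 16 \cdot 13 = 208$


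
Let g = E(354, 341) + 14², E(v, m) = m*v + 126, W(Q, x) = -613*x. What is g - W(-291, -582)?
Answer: -235730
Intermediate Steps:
E(v, m) = 126 + m*v
g = 121036 (g = (126 + 341*354) + 14² = (126 + 120714) + 196 = 120840 + 196 = 121036)
g - W(-291, -582) = 121036 - (-613)*(-582) = 121036 - 1*356766 = 121036 - 356766 = -235730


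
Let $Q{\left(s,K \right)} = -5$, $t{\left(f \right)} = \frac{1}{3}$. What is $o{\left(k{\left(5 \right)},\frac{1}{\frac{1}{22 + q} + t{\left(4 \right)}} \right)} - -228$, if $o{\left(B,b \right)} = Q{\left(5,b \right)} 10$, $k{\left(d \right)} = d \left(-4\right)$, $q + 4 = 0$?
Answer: $178$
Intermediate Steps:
$t{\left(f \right)} = \frac{1}{3}$
$q = -4$ ($q = -4 + 0 = -4$)
$k{\left(d \right)} = - 4 d$
$o{\left(B,b \right)} = -50$ ($o{\left(B,b \right)} = \left(-5\right) 10 = -50$)
$o{\left(k{\left(5 \right)},\frac{1}{\frac{1}{22 + q} + t{\left(4 \right)}} \right)} - -228 = -50 - -228 = -50 + 228 = 178$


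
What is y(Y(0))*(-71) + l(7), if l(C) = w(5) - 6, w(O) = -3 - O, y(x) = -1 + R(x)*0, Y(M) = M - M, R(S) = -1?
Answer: 57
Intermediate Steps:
Y(M) = 0
y(x) = -1 (y(x) = -1 - 1*0 = -1 + 0 = -1)
l(C) = -14 (l(C) = (-3 - 1*5) - 6 = (-3 - 5) - 6 = -8 - 6 = -14)
y(Y(0))*(-71) + l(7) = -1*(-71) - 14 = 71 - 14 = 57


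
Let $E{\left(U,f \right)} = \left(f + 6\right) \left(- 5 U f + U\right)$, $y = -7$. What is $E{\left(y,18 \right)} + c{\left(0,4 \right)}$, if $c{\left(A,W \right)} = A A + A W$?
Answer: $14952$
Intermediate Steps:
$c{\left(A,W \right)} = A^{2} + A W$
$E{\left(U,f \right)} = \left(6 + f\right) \left(U - 5 U f\right)$ ($E{\left(U,f \right)} = \left(6 + f\right) \left(- 5 U f + U\right) = \left(6 + f\right) \left(U - 5 U f\right)$)
$E{\left(y,18 \right)} + c{\left(0,4 \right)} = - 7 \left(6 - 522 - 5 \cdot 18^{2}\right) + 0 \left(0 + 4\right) = - 7 \left(6 - 522 - 1620\right) + 0 \cdot 4 = - 7 \left(6 - 522 - 1620\right) + 0 = \left(-7\right) \left(-2136\right) + 0 = 14952 + 0 = 14952$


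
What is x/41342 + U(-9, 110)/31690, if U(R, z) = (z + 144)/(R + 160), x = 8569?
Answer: 20507396989/98914662490 ≈ 0.20732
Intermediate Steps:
U(R, z) = (144 + z)/(160 + R)
x/41342 + U(-9, 110)/31690 = 8569/41342 + ((144 + 110)/(160 - 9))/31690 = 8569*(1/41342) + (254/151)*(1/31690) = 8569/41342 + ((1/151)*254)*(1/31690) = 8569/41342 + (254/151)*(1/31690) = 8569/41342 + 127/2392595 = 20507396989/98914662490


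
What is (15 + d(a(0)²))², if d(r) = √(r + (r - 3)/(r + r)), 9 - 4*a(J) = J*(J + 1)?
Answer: 99475/432 + 25*√273/6 ≈ 299.11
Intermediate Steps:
a(J) = 9/4 - J*(1 + J)/4 (a(J) = 9/4 - J*(J + 1)/4 = 9/4 - J*(1 + J)/4)
d(r) = √(r + (-3 + r)/(2*r)) (d(r) = √(r + (-3 + r)/((2*r))) = √(r + (-3 + r)*(1/(2*r))) = √(r + (-3 + r)/(2*r)))
(15 + d(a(0)²))² = (15 + √(2 - 6/(9/4 - ¼*0 - ¼*0²)² + 4*(9/4 - ¼*0 - ¼*0²)²)/2)² = (15 + √(2 - 6/(9/4 + 0 - ¼*0)² + 4*(9/4 + 0 - ¼*0)²)/2)² = (15 + √(2 - 6/(9/4 + 0 + 0)² + 4*(9/4 + 0 + 0)²)/2)² = (15 + √(2 - 6/((9/4)²) + 4*(9/4)²)/2)² = (15 + √(2 - 6/81/16 + 4*(81/16))/2)² = (15 + √(2 - 6*16/81 + 81/4)/2)² = (15 + √(2 - 32/27 + 81/4)/2)² = (15 + √(2275/108)/2)² = (15 + (5*√273/18)/2)² = (15 + 5*√273/36)²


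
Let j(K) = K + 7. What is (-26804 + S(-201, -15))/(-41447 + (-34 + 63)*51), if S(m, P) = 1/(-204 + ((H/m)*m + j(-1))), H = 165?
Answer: 884533/1318944 ≈ 0.67064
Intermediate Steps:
j(K) = 7 + K
S(m, P) = -1/33 (S(m, P) = 1/(-204 + ((165/m)*m + (7 - 1))) = 1/(-204 + (165 + 6)) = 1/(-204 + 171) = 1/(-33) = -1/33)
(-26804 + S(-201, -15))/(-41447 + (-34 + 63)*51) = (-26804 - 1/33)/(-41447 + (-34 + 63)*51) = -884533/(33*(-41447 + 29*51)) = -884533/(33*(-41447 + 1479)) = -884533/33/(-39968) = -884533/33*(-1/39968) = 884533/1318944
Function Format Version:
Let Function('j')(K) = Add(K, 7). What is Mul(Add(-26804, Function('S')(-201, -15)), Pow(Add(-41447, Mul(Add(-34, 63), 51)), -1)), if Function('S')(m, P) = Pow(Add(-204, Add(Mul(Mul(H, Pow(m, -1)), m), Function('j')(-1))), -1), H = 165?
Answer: Rational(884533, 1318944) ≈ 0.67064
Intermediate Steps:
Function('j')(K) = Add(7, K)
Function('S')(m, P) = Rational(-1, 33) (Function('S')(m, P) = Pow(Add(-204, Add(Mul(Mul(165, Pow(m, -1)), m), Add(7, -1))), -1) = Pow(Add(-204, Add(165, 6)), -1) = Pow(Add(-204, 171), -1) = Pow(-33, -1) = Rational(-1, 33))
Mul(Add(-26804, Function('S')(-201, -15)), Pow(Add(-41447, Mul(Add(-34, 63), 51)), -1)) = Mul(Add(-26804, Rational(-1, 33)), Pow(Add(-41447, Mul(Add(-34, 63), 51)), -1)) = Mul(Rational(-884533, 33), Pow(Add(-41447, Mul(29, 51)), -1)) = Mul(Rational(-884533, 33), Pow(Add(-41447, 1479), -1)) = Mul(Rational(-884533, 33), Pow(-39968, -1)) = Mul(Rational(-884533, 33), Rational(-1, 39968)) = Rational(884533, 1318944)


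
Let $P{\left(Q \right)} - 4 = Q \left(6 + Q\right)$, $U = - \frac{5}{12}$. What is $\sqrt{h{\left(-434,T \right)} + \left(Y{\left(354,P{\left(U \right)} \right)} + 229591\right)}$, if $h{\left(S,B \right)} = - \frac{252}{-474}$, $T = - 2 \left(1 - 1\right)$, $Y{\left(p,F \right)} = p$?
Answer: $\frac{\sqrt{1435090063}}{79} \approx 479.53$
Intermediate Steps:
$U = - \frac{5}{12}$ ($U = \left(-5\right) \frac{1}{12} = - \frac{5}{12} \approx -0.41667$)
$P{\left(Q \right)} = 4 + Q \left(6 + Q\right)$
$T = 0$ ($T = \left(-2\right) 0 = 0$)
$h{\left(S,B \right)} = \frac{42}{79}$ ($h{\left(S,B \right)} = \left(-252\right) \left(- \frac{1}{474}\right) = \frac{42}{79}$)
$\sqrt{h{\left(-434,T \right)} + \left(Y{\left(354,P{\left(U \right)} \right)} + 229591\right)} = \sqrt{\frac{42}{79} + \left(354 + 229591\right)} = \sqrt{\frac{42}{79} + 229945} = \sqrt{\frac{18165697}{79}} = \frac{\sqrt{1435090063}}{79}$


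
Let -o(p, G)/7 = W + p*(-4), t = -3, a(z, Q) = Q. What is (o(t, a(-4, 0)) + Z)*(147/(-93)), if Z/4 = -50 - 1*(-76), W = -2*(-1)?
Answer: -294/31 ≈ -9.4839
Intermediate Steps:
W = 2
o(p, G) = -14 + 28*p (o(p, G) = -7*(2 + p*(-4)) = -7*(2 - 4*p) = -14 + 28*p)
Z = 104 (Z = 4*(-50 - 1*(-76)) = 4*(-50 + 76) = 4*26 = 104)
(o(t, a(-4, 0)) + Z)*(147/(-93)) = ((-14 + 28*(-3)) + 104)*(147/(-93)) = ((-14 - 84) + 104)*(147*(-1/93)) = (-98 + 104)*(-49/31) = 6*(-49/31) = -294/31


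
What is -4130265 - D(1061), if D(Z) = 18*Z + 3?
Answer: -4149366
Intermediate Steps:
D(Z) = 3 + 18*Z
-4130265 - D(1061) = -4130265 - (3 + 18*1061) = -4130265 - (3 + 19098) = -4130265 - 1*19101 = -4130265 - 19101 = -4149366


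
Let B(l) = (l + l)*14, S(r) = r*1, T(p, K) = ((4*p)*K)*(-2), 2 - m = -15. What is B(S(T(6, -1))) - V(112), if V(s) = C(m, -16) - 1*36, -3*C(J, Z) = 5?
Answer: 4145/3 ≈ 1381.7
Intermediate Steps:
m = 17 (m = 2 - 1*(-15) = 2 + 15 = 17)
C(J, Z) = -5/3 (C(J, Z) = -1/3*5 = -5/3)
T(p, K) = -8*K*p (T(p, K) = (4*K*p)*(-2) = -8*K*p)
S(r) = r
V(s) = -113/3 (V(s) = -5/3 - 1*36 = -5/3 - 36 = -113/3)
B(l) = 28*l (B(l) = (2*l)*14 = 28*l)
B(S(T(6, -1))) - V(112) = 28*(-8*(-1)*6) - 1*(-113/3) = 28*48 + 113/3 = 1344 + 113/3 = 4145/3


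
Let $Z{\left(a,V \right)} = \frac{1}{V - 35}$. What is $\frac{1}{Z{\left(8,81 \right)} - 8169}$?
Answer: $- \frac{46}{375773} \approx -0.00012241$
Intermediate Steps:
$Z{\left(a,V \right)} = \frac{1}{-35 + V}$
$\frac{1}{Z{\left(8,81 \right)} - 8169} = \frac{1}{\frac{1}{-35 + 81} - 8169} = \frac{1}{\frac{1}{46} - 8169} = \frac{1}{- \frac{375773}{46}} = - \frac{46}{375773}$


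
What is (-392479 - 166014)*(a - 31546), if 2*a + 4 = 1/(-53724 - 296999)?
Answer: 12359013576897637/701446 ≈ 1.7619e+10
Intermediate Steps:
a = -1402893/701446 (a = -2 + 1/(2*(-53724 - 296999)) = -2 + (1/2)/(-350723) = -2 + (1/2)*(-1/350723) = -2 - 1/701446 = -1402893/701446 ≈ -2.0000)
(-392479 - 166014)*(a - 31546) = (-392479 - 166014)*(-1402893/701446 - 31546) = -558493*(-22129218409/701446) = 12359013576897637/701446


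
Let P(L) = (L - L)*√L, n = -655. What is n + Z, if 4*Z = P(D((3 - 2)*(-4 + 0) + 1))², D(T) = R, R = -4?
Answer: -655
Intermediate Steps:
D(T) = -4
P(L) = 0 (P(L) = 0*√L = 0)
Z = 0 (Z = (¼)*0² = (¼)*0 = 0)
n + Z = -655 + 0 = -655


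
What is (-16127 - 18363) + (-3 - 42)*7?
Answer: -34805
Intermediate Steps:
(-16127 - 18363) + (-3 - 42)*7 = -34490 - 45*7 = -34490 - 315 = -34805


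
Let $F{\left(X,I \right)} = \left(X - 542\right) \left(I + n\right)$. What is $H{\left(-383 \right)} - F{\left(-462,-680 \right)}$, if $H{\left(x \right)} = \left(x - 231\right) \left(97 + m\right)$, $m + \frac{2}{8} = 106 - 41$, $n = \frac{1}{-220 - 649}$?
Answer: $- \frac{1359177969}{1738} \approx -7.8204 \cdot 10^{5}$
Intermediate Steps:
$n = - \frac{1}{869}$ ($n = \frac{1}{-869} = - \frac{1}{869} \approx -0.0011507$)
$F{\left(X,I \right)} = \left(-542 + X\right) \left(- \frac{1}{869} + I\right)$ ($F{\left(X,I \right)} = \left(X - 542\right) \left(I - \frac{1}{869}\right) = \left(-542 + X\right) \left(- \frac{1}{869} + I\right)$)
$m = \frac{259}{4}$ ($m = - \frac{1}{4} + \left(106 - 41\right) = - \frac{1}{4} + 65 = \frac{259}{4} \approx 64.75$)
$H{\left(x \right)} = - \frac{149457}{4} + \frac{647 x}{4}$ ($H{\left(x \right)} = \left(x - 231\right) \left(97 + \frac{259}{4}\right) = \left(-231 + x\right) \frac{647}{4} = - \frac{149457}{4} + \frac{647 x}{4}$)
$H{\left(-383 \right)} - F{\left(-462,-680 \right)} = \left(- \frac{149457}{4} + \frac{647}{4} \left(-383\right)\right) - \left(\frac{542}{869} - -368560 - - \frac{42}{79} - -314160\right) = \left(- \frac{149457}{4} - \frac{247801}{4}\right) - \left(\frac{542}{869} + 368560 + \frac{42}{79} + 314160\right) = - \frac{198629}{2} - \frac{593284684}{869} = - \frac{1359177969}{1738}$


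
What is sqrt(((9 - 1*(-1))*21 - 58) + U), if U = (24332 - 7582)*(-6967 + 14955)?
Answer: 4*sqrt(8362447) ≈ 11567.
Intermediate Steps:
U = 133799000 (U = 16750*7988 = 133799000)
sqrt(((9 - 1*(-1))*21 - 58) + U) = sqrt(((9 - 1*(-1))*21 - 58) + 133799000) = sqrt(((9 + 1)*21 - 58) + 133799000) = sqrt((10*21 - 58) + 133799000) = sqrt((210 - 58) + 133799000) = sqrt(152 + 133799000) = sqrt(133799152) = 4*sqrt(8362447)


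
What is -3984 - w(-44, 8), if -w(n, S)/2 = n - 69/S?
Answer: -16357/4 ≈ -4089.3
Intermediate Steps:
w(n, S) = -2*n + 138/S (w(n, S) = -2*(n - 69/S) = -2*n + 138/S)
-3984 - w(-44, 8) = -3984 - (-2*(-44) + 138/8) = -3984 - (88 + 138*(⅛)) = -3984 - (88 + 69/4) = -3984 - 1*421/4 = -3984 - 421/4 = -16357/4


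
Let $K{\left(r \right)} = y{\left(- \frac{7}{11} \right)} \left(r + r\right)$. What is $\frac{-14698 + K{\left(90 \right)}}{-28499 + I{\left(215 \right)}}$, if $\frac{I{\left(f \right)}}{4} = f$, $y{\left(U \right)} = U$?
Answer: $\frac{162938}{304029} \approx 0.53593$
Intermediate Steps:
$I{\left(f \right)} = 4 f$
$K{\left(r \right)} = - \frac{14 r}{11}$ ($K{\left(r \right)} = - \frac{7}{11} \left(r + r\right) = \left(-7\right) \frac{1}{11} \cdot 2 r = - \frac{7 \cdot 2 r}{11} = - \frac{14 r}{11}$)
$\frac{-14698 + K{\left(90 \right)}}{-28499 + I{\left(215 \right)}} = \frac{-14698 - \frac{1260}{11}}{-28499 + 4 \cdot 215} = \frac{-14698 - \frac{1260}{11}}{-28499 + 860} = - \frac{162938}{11 \left(-27639\right)} = \left(- \frac{162938}{11}\right) \left(- \frac{1}{27639}\right) = \frac{162938}{304029}$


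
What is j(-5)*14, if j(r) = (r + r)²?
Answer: 1400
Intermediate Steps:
j(r) = 4*r² (j(r) = (2*r)² = 4*r²)
j(-5)*14 = (4*(-5)²)*14 = (4*25)*14 = 100*14 = 1400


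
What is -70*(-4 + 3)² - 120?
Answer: -190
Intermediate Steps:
-70*(-4 + 3)² - 120 = -70*(-1)² - 120 = -70*1 - 120 = -70 - 120 = -190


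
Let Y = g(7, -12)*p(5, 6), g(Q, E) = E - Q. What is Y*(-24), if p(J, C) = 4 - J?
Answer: -456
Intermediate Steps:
Y = 19 (Y = (-12 - 1*7)*(4 - 1*5) = (-12 - 7)*(4 - 5) = -19*(-1) = 19)
Y*(-24) = 19*(-24) = -456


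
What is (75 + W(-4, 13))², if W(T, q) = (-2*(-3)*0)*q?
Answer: 5625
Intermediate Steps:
W(T, q) = 0 (W(T, q) = (6*0)*q = 0*q = 0)
(75 + W(-4, 13))² = (75 + 0)² = 75² = 5625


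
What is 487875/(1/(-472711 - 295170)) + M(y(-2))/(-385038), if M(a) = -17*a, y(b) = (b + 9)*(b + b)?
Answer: -72123381972352363/192519 ≈ -3.7463e+11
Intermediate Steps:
y(b) = 2*b*(9 + b) (y(b) = (9 + b)*(2*b) = 2*b*(9 + b))
487875/(1/(-472711 - 295170)) + M(y(-2))/(-385038) = 487875/(1/(-472711 - 295170)) - 34*(-2)*(9 - 2)/(-385038) = 487875/(1/(-767881)) - 34*(-2)*7*(-1/385038) = 487875/(-1/767881) - 17*(-28)*(-1/385038) = 487875*(-767881) + 476*(-1/385038) = -374629942875 - 238/192519 = -72123381972352363/192519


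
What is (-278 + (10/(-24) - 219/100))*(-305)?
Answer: 2567551/30 ≈ 85585.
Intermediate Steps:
(-278 + (10/(-24) - 219/100))*(-305) = (-278 + (10*(-1/24) - 219*1/100))*(-305) = (-278 + (-5/12 - 219/100))*(-305) = (-278 - 391/150)*(-305) = -42091/150*(-305) = 2567551/30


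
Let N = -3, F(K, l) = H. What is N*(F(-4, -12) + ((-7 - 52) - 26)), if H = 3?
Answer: 246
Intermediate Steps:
F(K, l) = 3
N*(F(-4, -12) + ((-7 - 52) - 26)) = -3*(3 + ((-7 - 52) - 26)) = -3*(3 + (-59 - 26)) = -3*(3 - 85) = -3*(-82) = 246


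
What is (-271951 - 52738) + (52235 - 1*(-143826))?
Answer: -128628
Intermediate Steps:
(-271951 - 52738) + (52235 - 1*(-143826)) = -324689 + (52235 + 143826) = -324689 + 196061 = -128628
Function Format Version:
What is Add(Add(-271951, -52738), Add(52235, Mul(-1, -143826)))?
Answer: -128628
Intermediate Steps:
Add(Add(-271951, -52738), Add(52235, Mul(-1, -143826))) = Add(-324689, Add(52235, 143826)) = Add(-324689, 196061) = -128628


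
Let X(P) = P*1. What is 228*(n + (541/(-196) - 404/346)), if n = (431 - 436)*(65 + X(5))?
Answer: -684056145/8477 ≈ -80696.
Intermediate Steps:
X(P) = P
n = -350 (n = (431 - 436)*(65 + 5) = -5*70 = -350)
228*(n + (541/(-196) - 404/346)) = 228*(-350 + (541/(-196) - 404/346)) = 228*(-350 + (541*(-1/196) - 404*1/346)) = 228*(-350 + (-541/196 - 202/173)) = 228*(-350 - 133185/33908) = 228*(-12000985/33908) = -684056145/8477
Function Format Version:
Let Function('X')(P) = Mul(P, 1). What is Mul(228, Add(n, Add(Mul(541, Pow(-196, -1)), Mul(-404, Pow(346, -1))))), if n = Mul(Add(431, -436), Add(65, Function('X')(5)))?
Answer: Rational(-684056145, 8477) ≈ -80696.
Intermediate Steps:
Function('X')(P) = P
n = -350 (n = Mul(Add(431, -436), Add(65, 5)) = Mul(-5, 70) = -350)
Mul(228, Add(n, Add(Mul(541, Pow(-196, -1)), Mul(-404, Pow(346, -1))))) = Mul(228, Add(-350, Add(Mul(541, Pow(-196, -1)), Mul(-404, Pow(346, -1))))) = Mul(228, Add(-350, Add(Mul(541, Rational(-1, 196)), Mul(-404, Rational(1, 346))))) = Mul(228, Add(-350, Add(Rational(-541, 196), Rational(-202, 173)))) = Mul(228, Add(-350, Rational(-133185, 33908))) = Mul(228, Rational(-12000985, 33908)) = Rational(-684056145, 8477)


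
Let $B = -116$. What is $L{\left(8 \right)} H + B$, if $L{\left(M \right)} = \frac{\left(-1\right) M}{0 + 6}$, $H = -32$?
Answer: $- \frac{220}{3} \approx -73.333$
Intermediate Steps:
$L{\left(M \right)} = - \frac{M}{6}$ ($L{\left(M \right)} = \frac{\left(-1\right) M}{6} = - M \frac{1}{6} = - \frac{M}{6}$)
$L{\left(8 \right)} H + B = \left(- \frac{1}{6}\right) 8 \left(-32\right) - 116 = \left(- \frac{4}{3}\right) \left(-32\right) - 116 = \frac{128}{3} - 116 = - \frac{220}{3}$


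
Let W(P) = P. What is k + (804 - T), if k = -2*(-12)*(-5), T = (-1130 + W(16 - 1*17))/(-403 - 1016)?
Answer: 323155/473 ≈ 683.20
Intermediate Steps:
T = 377/473 (T = (-1130 + (16 - 1*17))/(-403 - 1016) = (-1130 + (16 - 17))/(-1419) = (-1130 - 1)*(-1/1419) = -1131*(-1/1419) = 377/473 ≈ 0.79704)
k = -120 (k = 24*(-5) = -120)
k + (804 - T) = -120 + (804 - 1*377/473) = -120 + (804 - 377/473) = -120 + 379915/473 = 323155/473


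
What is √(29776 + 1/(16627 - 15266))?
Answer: 3*√6128301273/1361 ≈ 172.56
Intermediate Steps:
√(29776 + 1/(16627 - 15266)) = √(29776 + 1/1361) = √(40525137/1361) = 3*√6128301273/1361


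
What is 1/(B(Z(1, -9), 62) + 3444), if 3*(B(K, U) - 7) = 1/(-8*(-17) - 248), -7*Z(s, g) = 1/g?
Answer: 336/1159535 ≈ 0.00028977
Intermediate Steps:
Z(s, g) = -1/(7*g)
B(K, U) = 2351/336 (B(K, U) = 7 + 1/(3*(-8*(-17) - 248)) = 7 + 1/(3*(136 - 248)) = 7 + (1/3)/(-112) = 7 + (1/3)*(-1/112) = 7 - 1/336 = 2351/336)
1/(B(Z(1, -9), 62) + 3444) = 1/(2351/336 + 3444) = 1/(1159535/336) = 336/1159535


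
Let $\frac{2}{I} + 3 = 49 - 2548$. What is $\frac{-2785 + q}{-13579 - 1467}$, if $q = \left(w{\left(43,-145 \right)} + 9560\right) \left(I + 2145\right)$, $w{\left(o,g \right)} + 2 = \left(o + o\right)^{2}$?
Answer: $- \frac{45490777841}{18822546} \approx -2416.8$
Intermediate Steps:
$w{\left(o,g \right)} = -2 + 4 o^{2}$ ($w{\left(o,g \right)} = -2 + \left(o + o\right)^{2} = -2 + \left(2 o\right)^{2} = -2 + 4 o^{2}$)
$I = - \frac{1}{1251}$ ($I = \frac{2}{-3 + \left(49 - 2548\right)} = \frac{2}{-3 - 2499} = \frac{2}{-2502} = 2 \left(- \frac{1}{2502}\right) = - \frac{1}{1251} \approx -0.00079936$)
$q = \frac{45494261876}{1251}$ ($q = \left(\left(-2 + 4 \cdot 43^{2}\right) + 9560\right) \left(- \frac{1}{1251} + 2145\right) = \left(\left(-2 + 4 \cdot 1849\right) + 9560\right) \frac{2683394}{1251} = \left(\left(-2 + 7396\right) + 9560\right) \frac{2683394}{1251} = \left(7394 + 9560\right) \frac{2683394}{1251} = 16954 \cdot \frac{2683394}{1251} = \frac{45494261876}{1251} \approx 3.6366 \cdot 10^{7}$)
$\frac{-2785 + q}{-13579 - 1467} = \frac{-2785 + \frac{45494261876}{1251}}{-13579 - 1467} = \frac{45490777841}{1251 \left(-15046\right)} = \frac{45490777841}{1251} \left(- \frac{1}{15046}\right) = - \frac{45490777841}{18822546}$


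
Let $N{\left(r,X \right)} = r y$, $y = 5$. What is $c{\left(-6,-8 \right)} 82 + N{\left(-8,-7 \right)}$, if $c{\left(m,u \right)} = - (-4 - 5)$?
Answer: $698$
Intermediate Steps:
$N{\left(r,X \right)} = 5 r$ ($N{\left(r,X \right)} = r 5 = 5 r$)
$c{\left(m,u \right)} = 9$ ($c{\left(m,u \right)} = \left(-1\right) \left(-9\right) = 9$)
$c{\left(-6,-8 \right)} 82 + N{\left(-8,-7 \right)} = 9 \cdot 82 + 5 \left(-8\right) = 738 - 40 = 698$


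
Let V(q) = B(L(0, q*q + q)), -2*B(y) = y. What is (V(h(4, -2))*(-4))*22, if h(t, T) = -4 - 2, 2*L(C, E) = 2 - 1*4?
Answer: -44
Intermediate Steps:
L(C, E) = -1 (L(C, E) = (2 - 1*4)/2 = (2 - 4)/2 = (½)*(-2) = -1)
h(t, T) = -6
B(y) = -y/2
V(q) = ½ (V(q) = -½*(-1) = ½)
(V(h(4, -2))*(-4))*22 = ((½)*(-4))*22 = -2*22 = -44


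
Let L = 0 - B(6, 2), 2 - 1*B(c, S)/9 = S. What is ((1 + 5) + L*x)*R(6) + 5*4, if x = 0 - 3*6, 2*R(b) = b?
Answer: 38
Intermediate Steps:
R(b) = b/2
B(c, S) = 18 - 9*S
x = -18 (x = 0 - 18 = -18)
L = 0 (L = 0 - (18 - 9*2) = 0 - (18 - 18) = 0 - 1*0 = 0 + 0 = 0)
((1 + 5) + L*x)*R(6) + 5*4 = ((1 + 5) + 0*(-18))*((½)*6) + 5*4 = (6 + 0)*3 + 20 = 6*3 + 20 = 18 + 20 = 38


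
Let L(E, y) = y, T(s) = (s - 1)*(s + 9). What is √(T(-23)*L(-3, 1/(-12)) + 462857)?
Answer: √462829 ≈ 680.32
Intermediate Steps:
T(s) = (-1 + s)*(9 + s)
√(T(-23)*L(-3, 1/(-12)) + 462857) = √((-9 + (-23)² + 8*(-23))/(-12) + 462857) = √((-9 + 529 - 184)*(-1/12) + 462857) = √(336*(-1/12) + 462857) = √(-28 + 462857) = √462829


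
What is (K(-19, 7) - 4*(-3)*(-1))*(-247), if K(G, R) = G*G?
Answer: -86203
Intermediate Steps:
K(G, R) = G²
(K(-19, 7) - 4*(-3)*(-1))*(-247) = ((-19)² - 4*(-3)*(-1))*(-247) = (361 + 12*(-1))*(-247) = (361 - 12)*(-247) = 349*(-247) = -86203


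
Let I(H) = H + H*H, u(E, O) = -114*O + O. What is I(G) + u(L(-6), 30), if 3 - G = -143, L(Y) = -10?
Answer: 18072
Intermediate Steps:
u(E, O) = -113*O
G = 146 (G = 3 - 1*(-143) = 3 + 143 = 146)
I(H) = H + H²
I(G) + u(L(-6), 30) = 146*(1 + 146) - 113*30 = 146*147 - 3390 = 21462 - 3390 = 18072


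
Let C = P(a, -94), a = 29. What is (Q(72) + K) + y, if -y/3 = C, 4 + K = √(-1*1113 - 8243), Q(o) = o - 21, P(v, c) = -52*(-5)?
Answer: -733 + 2*I*√2339 ≈ -733.0 + 96.726*I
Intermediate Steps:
P(v, c) = 260
Q(o) = -21 + o
C = 260
K = -4 + 2*I*√2339 (K = -4 + √(-1*1113 - 8243) = -4 + √(-1113 - 8243) = -4 + √(-9356) = -4 + 2*I*√2339 ≈ -4.0 + 96.726*I)
y = -780 (y = -3*260 = -780)
(Q(72) + K) + y = ((-21 + 72) + (-4 + 2*I*√2339)) - 780 = (51 + (-4 + 2*I*√2339)) - 780 = (47 + 2*I*√2339) - 780 = -733 + 2*I*√2339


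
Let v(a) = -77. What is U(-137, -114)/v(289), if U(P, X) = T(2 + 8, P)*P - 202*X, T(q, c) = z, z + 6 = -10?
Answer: -25220/77 ≈ -327.53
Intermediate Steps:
z = -16 (z = -6 - 10 = -16)
T(q, c) = -16
U(P, X) = -202*X - 16*P (U(P, X) = -16*P - 202*X = -202*X - 16*P)
U(-137, -114)/v(289) = (-202*(-114) - 16*(-137))/(-77) = (23028 + 2192)*(-1/77) = 25220*(-1/77) = -25220/77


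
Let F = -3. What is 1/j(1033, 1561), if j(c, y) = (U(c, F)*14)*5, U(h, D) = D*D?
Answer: 1/630 ≈ 0.0015873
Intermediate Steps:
U(h, D) = D**2
j(c, y) = 630 (j(c, y) = ((-3)**2*14)*5 = (9*14)*5 = 126*5 = 630)
1/j(1033, 1561) = 1/630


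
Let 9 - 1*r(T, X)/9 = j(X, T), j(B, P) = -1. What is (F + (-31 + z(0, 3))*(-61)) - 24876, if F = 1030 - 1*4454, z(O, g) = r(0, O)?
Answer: -31899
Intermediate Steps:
r(T, X) = 90 (r(T, X) = 81 - 9*(-1) = 81 + 9 = 90)
z(O, g) = 90
F = -3424 (F = 1030 - 4454 = -3424)
(F + (-31 + z(0, 3))*(-61)) - 24876 = (-3424 + (-31 + 90)*(-61)) - 24876 = (-3424 + 59*(-61)) - 24876 = (-3424 - 3599) - 24876 = -7023 - 24876 = -31899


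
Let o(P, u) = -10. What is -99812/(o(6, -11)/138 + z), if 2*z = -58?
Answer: 3443514/1003 ≈ 3433.2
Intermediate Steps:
z = -29 (z = (½)*(-58) = -29)
-99812/(o(6, -11)/138 + z) = -99812/(-10/138 - 29) = -99812/(-10*1/138 - 29) = -99812/(-5/69 - 29) = -99812/(-2006/69) = -99812*(-69/2006) = 3443514/1003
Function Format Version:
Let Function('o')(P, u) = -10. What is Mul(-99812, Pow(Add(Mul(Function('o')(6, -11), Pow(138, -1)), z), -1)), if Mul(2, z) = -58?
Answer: Rational(3443514, 1003) ≈ 3433.2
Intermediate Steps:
z = -29 (z = Mul(Rational(1, 2), -58) = -29)
Mul(-99812, Pow(Add(Mul(Function('o')(6, -11), Pow(138, -1)), z), -1)) = Mul(-99812, Pow(Add(Mul(-10, Pow(138, -1)), -29), -1)) = Mul(-99812, Pow(Add(Mul(-10, Rational(1, 138)), -29), -1)) = Mul(-99812, Pow(Add(Rational(-5, 69), -29), -1)) = Mul(-99812, Pow(Rational(-2006, 69), -1)) = Mul(-99812, Rational(-69, 2006)) = Rational(3443514, 1003)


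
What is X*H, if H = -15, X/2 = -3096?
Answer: 92880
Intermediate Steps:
X = -6192 (X = 2*(-3096) = -6192)
X*H = -6192*(-15) = 92880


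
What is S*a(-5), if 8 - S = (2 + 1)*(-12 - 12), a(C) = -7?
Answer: -560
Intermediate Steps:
S = 80 (S = 8 - (2 + 1)*(-12 - 12) = 8 - 3*(-24) = 8 - 1*(-72) = 8 + 72 = 80)
S*a(-5) = 80*(-7) = -560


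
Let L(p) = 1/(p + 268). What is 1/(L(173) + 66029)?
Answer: 441/29118790 ≈ 1.5145e-5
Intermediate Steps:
L(p) = 1/(268 + p)
1/(L(173) + 66029) = 1/(1/(268 + 173) + 66029) = 1/(1/441 + 66029) = 1/(29118790/441) = 441/29118790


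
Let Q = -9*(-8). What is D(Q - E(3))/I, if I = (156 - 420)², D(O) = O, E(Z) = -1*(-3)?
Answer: 23/23232 ≈ 0.00099001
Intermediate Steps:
E(Z) = 3
Q = 72
I = 69696 (I = (-264)² = 69696)
D(Q - E(3))/I = (72 - 1*3)/69696 = (72 - 3)*(1/69696) = 69*(1/69696) = 23/23232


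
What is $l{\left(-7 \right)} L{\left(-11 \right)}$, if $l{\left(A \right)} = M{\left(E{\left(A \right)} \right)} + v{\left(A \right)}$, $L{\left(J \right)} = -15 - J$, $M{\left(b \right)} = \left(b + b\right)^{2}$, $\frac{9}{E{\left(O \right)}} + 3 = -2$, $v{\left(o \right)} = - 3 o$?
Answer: $- \frac{3396}{25} \approx -135.84$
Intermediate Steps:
$E{\left(O \right)} = - \frac{9}{5}$ ($E{\left(O \right)} = \frac{9}{-3 - 2} = \frac{9}{-5} = 9 \left(- \frac{1}{5}\right) = - \frac{9}{5}$)
$M{\left(b \right)} = 4 b^{2}$ ($M{\left(b \right)} = \left(2 b\right)^{2} = 4 b^{2}$)
$l{\left(A \right)} = \frac{324}{25} - 3 A$ ($l{\left(A \right)} = 4 \left(- \frac{9}{5}\right)^{2} - 3 A = 4 \cdot \frac{81}{25} - 3 A = \frac{324}{25} - 3 A$)
$l{\left(-7 \right)} L{\left(-11 \right)} = \left(\frac{324}{25} - -21\right) \left(-15 - -11\right) = \left(\frac{324}{25} + 21\right) \left(-15 + 11\right) = \frac{849}{25} \left(-4\right) = - \frac{3396}{25}$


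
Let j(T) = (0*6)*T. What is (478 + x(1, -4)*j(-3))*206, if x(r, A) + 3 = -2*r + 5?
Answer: 98468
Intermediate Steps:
x(r, A) = 2 - 2*r (x(r, A) = -3 + (-2*r + 5) = -3 + (5 - 2*r) = 2 - 2*r)
j(T) = 0 (j(T) = 0*T = 0)
(478 + x(1, -4)*j(-3))*206 = (478 + (2 - 2*1)*0)*206 = (478 + (2 - 2)*0)*206 = (478 + 0*0)*206 = (478 + 0)*206 = 478*206 = 98468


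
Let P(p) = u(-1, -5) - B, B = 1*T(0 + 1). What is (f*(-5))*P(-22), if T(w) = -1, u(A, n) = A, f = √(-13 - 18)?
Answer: 0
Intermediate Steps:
f = I*√31 (f = √(-31) = I*√31 ≈ 5.5678*I)
B = -1 (B = 1*(-1) = -1)
P(p) = 0 (P(p) = -1 - 1*(-1) = -1 + 1 = 0)
(f*(-5))*P(-22) = ((I*√31)*(-5))*0 = -5*I*√31*0 = 0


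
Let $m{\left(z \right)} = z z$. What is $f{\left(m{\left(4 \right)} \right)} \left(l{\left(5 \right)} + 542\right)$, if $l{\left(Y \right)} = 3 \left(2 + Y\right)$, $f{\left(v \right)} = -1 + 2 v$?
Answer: $17453$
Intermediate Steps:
$m{\left(z \right)} = z^{2}$
$l{\left(Y \right)} = 6 + 3 Y$
$f{\left(m{\left(4 \right)} \right)} \left(l{\left(5 \right)} + 542\right) = \left(-1 + 2 \cdot 4^{2}\right) \left(\left(6 + 3 \cdot 5\right) + 542\right) = \left(-1 + 2 \cdot 16\right) \left(\left(6 + 15\right) + 542\right) = \left(-1 + 32\right) \left(21 + 542\right) = 31 \cdot 563 = 17453$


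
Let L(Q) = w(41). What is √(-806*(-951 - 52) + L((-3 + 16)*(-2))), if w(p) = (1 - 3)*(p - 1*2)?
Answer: 2*√202085 ≈ 899.08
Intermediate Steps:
w(p) = 4 - 2*p (w(p) = -2*(p - 2) = -2*(-2 + p) = 4 - 2*p)
L(Q) = -78 (L(Q) = 4 - 2*41 = 4 - 82 = -78)
√(-806*(-951 - 52) + L((-3 + 16)*(-2))) = √(-806*(-951 - 52) - 78) = √(-806*(-1003) - 78) = √(808418 - 78) = √808340 = 2*√202085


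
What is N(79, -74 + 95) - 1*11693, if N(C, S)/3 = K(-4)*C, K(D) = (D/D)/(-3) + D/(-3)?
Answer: -11456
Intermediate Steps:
K(D) = -⅓ - D/3 (K(D) = 1*(-⅓) + D*(-⅓) = -⅓ - D/3)
N(C, S) = 3*C (N(C, S) = 3*((-⅓ - ⅓*(-4))*C) = 3*((-⅓ + 4/3)*C) = 3*(1*C) = 3*C)
N(79, -74 + 95) - 1*11693 = 3*79 - 1*11693 = 237 - 11693 = -11456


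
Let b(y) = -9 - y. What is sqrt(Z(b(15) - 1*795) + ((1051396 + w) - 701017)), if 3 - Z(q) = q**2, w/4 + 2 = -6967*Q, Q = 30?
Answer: I*sqrt(1156427) ≈ 1075.4*I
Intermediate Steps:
w = -836048 (w = -8 + 4*(-6967*30) = -8 + 4*(-209010) = -8 - 836040 = -836048)
Z(q) = 3 - q**2
sqrt(Z(b(15) - 1*795) + ((1051396 + w) - 701017)) = sqrt((3 - ((-9 - 1*15) - 1*795)**2) + ((1051396 - 836048) - 701017)) = sqrt((3 - ((-9 - 15) - 795)**2) + (215348 - 701017)) = sqrt((3 - (-24 - 795)**2) - 485669) = sqrt((3 - 1*(-819)**2) - 485669) = sqrt((3 - 1*670761) - 485669) = sqrt((3 - 670761) - 485669) = sqrt(-670758 - 485669) = sqrt(-1156427) = I*sqrt(1156427)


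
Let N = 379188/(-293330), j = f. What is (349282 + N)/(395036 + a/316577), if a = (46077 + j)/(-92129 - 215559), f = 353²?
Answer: 2494945175797610732768/2821779565449779389625 ≈ 0.88417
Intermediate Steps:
f = 124609
j = 124609
N = -189594/146665 (N = 379188*(-1/293330) = -189594/146665 ≈ -1.2927)
a = -85343/153844 (a = (46077 + 124609)/(-92129 - 215559) = 170686/(-307688) = 170686*(-1/307688) = -85343/153844 ≈ -0.55474)
(349282 + N)/(395036 + a/316577) = (349282 - 189594/146665)/(395036 - 85343/153844/316577) = 51227254936/(146665*(395036 - 85343/153844*1/316577)) = 51227254936/(146665*(395036 - 85343/48703471988)) = 51227254936/(146665*(19239624760166225/48703471988)) = (51227254936/146665)*(48703471988/19239624760166225) = 2494945175797610732768/2821779565449779389625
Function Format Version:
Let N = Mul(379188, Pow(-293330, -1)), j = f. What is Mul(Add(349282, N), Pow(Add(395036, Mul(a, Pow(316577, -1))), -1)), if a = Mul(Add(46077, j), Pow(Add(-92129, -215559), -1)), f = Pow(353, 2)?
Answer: Rational(2494945175797610732768, 2821779565449779389625) ≈ 0.88417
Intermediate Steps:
f = 124609
j = 124609
N = Rational(-189594, 146665) (N = Mul(379188, Rational(-1, 293330)) = Rational(-189594, 146665) ≈ -1.2927)
a = Rational(-85343, 153844) (a = Mul(Add(46077, 124609), Pow(Add(-92129, -215559), -1)) = Mul(170686, Pow(-307688, -1)) = Mul(170686, Rational(-1, 307688)) = Rational(-85343, 153844) ≈ -0.55474)
Mul(Add(349282, N), Pow(Add(395036, Mul(a, Pow(316577, -1))), -1)) = Mul(Add(349282, Rational(-189594, 146665)), Pow(Add(395036, Mul(Rational(-85343, 153844), Pow(316577, -1))), -1)) = Mul(Rational(51227254936, 146665), Pow(Add(395036, Mul(Rational(-85343, 153844), Rational(1, 316577))), -1)) = Mul(Rational(51227254936, 146665), Pow(Add(395036, Rational(-85343, 48703471988)), -1)) = Mul(Rational(51227254936, 146665), Pow(Rational(19239624760166225, 48703471988), -1)) = Mul(Rational(51227254936, 146665), Rational(48703471988, 19239624760166225)) = Rational(2494945175797610732768, 2821779565449779389625)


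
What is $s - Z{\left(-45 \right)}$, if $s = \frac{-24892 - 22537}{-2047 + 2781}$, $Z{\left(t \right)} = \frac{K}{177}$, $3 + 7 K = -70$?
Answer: $- \frac{58710949}{909426} \approx -64.558$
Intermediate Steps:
$K = - \frac{73}{7}$ ($K = - \frac{3}{7} + \frac{1}{7} \left(-70\right) = - \frac{3}{7} - 10 = - \frac{73}{7} \approx -10.429$)
$Z{\left(t \right)} = - \frac{73}{1239}$ ($Z{\left(t \right)} = - \frac{73}{7 \cdot 177} = \left(- \frac{73}{7}\right) \frac{1}{177} = - \frac{73}{1239}$)
$s = - \frac{47429}{734} \approx -64.617$
$s - Z{\left(-45 \right)} = - \frac{47429}{734} - - \frac{73}{1239} = - \frac{47429}{734} + \frac{73}{1239} = - \frac{58710949}{909426}$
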